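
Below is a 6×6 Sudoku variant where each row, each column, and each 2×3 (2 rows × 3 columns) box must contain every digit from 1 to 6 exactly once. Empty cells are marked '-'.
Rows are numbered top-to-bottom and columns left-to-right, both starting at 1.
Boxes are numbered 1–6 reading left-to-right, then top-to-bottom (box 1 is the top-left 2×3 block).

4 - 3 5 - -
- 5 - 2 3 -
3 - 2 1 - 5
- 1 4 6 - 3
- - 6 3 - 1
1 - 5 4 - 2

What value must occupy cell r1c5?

1

Cell r1c5 itself could take any of {1, 6} by direct elimination.
Consider where 1 can go in column 5.
r3c5 is out (row 3 already has a 1).
r4c5 is out (row 4 already has a 1).
r5c5 is out (row 5 already has a 1).
r6c5 is out (row 6 already has a 1).
So the only cell in column 5 that can hold 1 is r1c5.
Therefore r1c5 = 1.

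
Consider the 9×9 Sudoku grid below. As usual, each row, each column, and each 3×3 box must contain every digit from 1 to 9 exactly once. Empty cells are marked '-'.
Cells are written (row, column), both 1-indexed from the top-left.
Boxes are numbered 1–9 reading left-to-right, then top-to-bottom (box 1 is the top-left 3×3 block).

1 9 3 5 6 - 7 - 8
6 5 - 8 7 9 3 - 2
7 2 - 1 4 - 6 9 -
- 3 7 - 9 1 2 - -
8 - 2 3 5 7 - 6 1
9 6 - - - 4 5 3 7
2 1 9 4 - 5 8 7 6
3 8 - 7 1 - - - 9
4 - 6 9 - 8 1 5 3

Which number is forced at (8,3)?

Row 8 already contains {1, 3, 7, 8, 9}.
Column 3 already contains {2, 3, 6, 7, 9}.
Its 3×3 block (box 7) already contains {1, 2, 3, 4, 6, 8, 9}.
The only value from 1–9 not eliminated is 5, so (8,3) = 5.

5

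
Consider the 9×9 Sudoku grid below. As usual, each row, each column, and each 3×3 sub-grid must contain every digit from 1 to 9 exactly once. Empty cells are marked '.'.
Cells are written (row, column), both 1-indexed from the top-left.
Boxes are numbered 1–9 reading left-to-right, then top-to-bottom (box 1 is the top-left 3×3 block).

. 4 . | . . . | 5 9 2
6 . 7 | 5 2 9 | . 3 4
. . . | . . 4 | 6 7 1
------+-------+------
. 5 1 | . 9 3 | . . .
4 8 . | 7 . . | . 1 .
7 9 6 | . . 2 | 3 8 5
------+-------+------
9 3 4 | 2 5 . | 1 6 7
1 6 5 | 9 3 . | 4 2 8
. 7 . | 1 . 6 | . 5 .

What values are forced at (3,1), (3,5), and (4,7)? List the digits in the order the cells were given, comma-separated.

5,8,7

For (3,1):
  Consider where 5 can go in column 1.
  (1,1) is out (row 1 already has a 5).
  (4,1) is out (row 4 already has a 5).
  (9,1) is out (row 9 already has a 5).
  So the only cell in column 1 that can hold 5 is (3,1).
  So (3,1) = 5.
For (3,5):
  Row 3 already contains {1, 4, 6, 7}.
  Column 5 already contains {2, 3, 5, 9}.
  Its 3×3 block (box 2) already contains {2, 4, 5, 9}.
  The only value from 1–9 not eliminated is 8, so (3,5) = 8.
For (4,7):
  Consider where 7 can go in column 7.
  (2,7) is out (row 2 already has a 7).
  (5,7) is out (row 5 already has a 7).
  (9,7) is out (row 9 already has a 7).
  So the only cell in column 7 that can hold 7 is (4,7).
  So (4,7) = 7.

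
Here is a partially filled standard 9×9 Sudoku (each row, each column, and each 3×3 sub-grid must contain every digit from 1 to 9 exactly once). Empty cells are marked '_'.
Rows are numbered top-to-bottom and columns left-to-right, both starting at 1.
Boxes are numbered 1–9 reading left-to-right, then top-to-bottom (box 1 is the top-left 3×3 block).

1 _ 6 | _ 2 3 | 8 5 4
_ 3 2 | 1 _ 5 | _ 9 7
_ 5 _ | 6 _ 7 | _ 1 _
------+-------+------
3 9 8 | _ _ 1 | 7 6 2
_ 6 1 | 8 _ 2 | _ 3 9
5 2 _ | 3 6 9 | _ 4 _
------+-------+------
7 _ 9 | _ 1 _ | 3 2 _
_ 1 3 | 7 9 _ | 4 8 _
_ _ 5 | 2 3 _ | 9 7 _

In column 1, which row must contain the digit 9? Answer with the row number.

Consider where 9 can go in column 1.
R2C1 is out (row 2 already has a 9).
R5C1 is out (row 5 already has a 9).
R8C1 is out (row 8 already has a 9).
R9C1 is out (row 9 already has a 9).
So the only cell in column 1 that can hold 9 is R3C1.
That is row 3.

3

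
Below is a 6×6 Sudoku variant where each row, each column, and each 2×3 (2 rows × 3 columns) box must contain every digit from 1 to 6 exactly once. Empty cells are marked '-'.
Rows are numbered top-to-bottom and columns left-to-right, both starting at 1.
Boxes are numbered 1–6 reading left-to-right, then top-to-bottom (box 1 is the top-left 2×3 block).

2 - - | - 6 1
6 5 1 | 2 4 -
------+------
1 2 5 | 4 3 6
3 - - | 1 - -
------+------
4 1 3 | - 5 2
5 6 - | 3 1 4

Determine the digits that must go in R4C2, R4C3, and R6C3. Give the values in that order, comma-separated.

4,6,2

For R4C2:
  Row 4 already contains {1, 3}.
  Column 2 already contains {1, 2, 5, 6}.
  Its 2×3 block (box 3) already contains {1, 2, 3, 5}.
  The only value from 1–6 not eliminated is 4, so R4C2 = 4.
For R4C3:
  Consider where 6 can go in column 3.
  R1C3 is out (row 1 already has a 6).
  R6C3 is out (row 6 already has a 6).
  So the only cell in column 3 that can hold 6 is R4C3.
  So R4C3 = 6.
For R6C3:
  Row 6 already contains {1, 3, 4, 5, 6}.
  Column 3 already contains {1, 3, 5}.
  Its 2×3 block (box 5) already contains {1, 3, 4, 5, 6}.
  The only value from 1–6 not eliminated is 2, so R6C3 = 2.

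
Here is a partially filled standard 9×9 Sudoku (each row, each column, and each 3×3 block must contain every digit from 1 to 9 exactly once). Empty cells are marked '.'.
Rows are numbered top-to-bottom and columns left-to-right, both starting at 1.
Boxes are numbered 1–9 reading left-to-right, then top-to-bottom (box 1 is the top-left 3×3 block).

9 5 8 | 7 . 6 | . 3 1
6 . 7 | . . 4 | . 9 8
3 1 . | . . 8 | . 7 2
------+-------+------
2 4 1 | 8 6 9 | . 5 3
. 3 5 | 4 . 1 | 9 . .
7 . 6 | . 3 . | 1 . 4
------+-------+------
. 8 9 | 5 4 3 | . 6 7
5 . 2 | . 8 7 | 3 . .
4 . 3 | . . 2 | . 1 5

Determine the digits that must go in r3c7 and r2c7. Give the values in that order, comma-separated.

6,5

For r3c7:
  Consider where 6 can go in box 3.
  r1c7 is out (row 1 already has a 6).
  r2c7 is out (row 2 already has a 6).
  So the only cell in box 3 that can hold 6 is r3c7.
  So r3c7 = 6.
For r2c7:
  Row 2 already contains {4, 6, 7, 8, 9}.
  Column 7 already contains {1, 3, 9}.
  Its 3×3 block (box 3) already contains {1, 2, 3, 7, 8, 9}.
  The only value from 1–9 not eliminated is 5, so r2c7 = 5.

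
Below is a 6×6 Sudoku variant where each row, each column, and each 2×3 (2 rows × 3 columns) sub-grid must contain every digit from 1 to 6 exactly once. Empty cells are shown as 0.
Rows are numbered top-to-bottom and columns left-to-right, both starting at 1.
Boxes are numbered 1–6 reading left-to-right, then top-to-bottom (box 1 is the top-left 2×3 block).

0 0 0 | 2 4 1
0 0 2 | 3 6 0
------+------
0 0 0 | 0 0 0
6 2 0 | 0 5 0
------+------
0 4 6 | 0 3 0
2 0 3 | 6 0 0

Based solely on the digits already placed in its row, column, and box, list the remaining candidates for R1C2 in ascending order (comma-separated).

3,5,6

Row 1 already contains {1, 2, 4}.
Column 2 already contains {2, 4}.
Its 2×3 block (box 1) already contains {2}.
Removing those from 1–6 leaves {3, 5, 6} as the candidates for R1C2.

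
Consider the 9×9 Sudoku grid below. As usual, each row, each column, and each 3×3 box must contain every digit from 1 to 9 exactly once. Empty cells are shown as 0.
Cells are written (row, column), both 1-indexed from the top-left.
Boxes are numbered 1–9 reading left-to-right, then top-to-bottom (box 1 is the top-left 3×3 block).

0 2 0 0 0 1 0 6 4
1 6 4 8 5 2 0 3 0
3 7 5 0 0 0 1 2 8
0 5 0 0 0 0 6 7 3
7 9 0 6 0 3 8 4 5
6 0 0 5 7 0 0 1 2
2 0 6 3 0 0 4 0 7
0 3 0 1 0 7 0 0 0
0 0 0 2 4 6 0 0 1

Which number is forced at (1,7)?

5

Cell (1,7) itself could take any of {5, 7, 9} by direct elimination.
Consider where 5 can go in row 1.
(1,1) is out (box 1 already has a 5).
(1,3) is out (column 3 already has a 5).
(1,4) is out (column 4 already has a 5).
(1,5) is out (column 5 already has a 5).
So the only cell in row 1 that can hold 5 is (1,7).
Therefore (1,7) = 5.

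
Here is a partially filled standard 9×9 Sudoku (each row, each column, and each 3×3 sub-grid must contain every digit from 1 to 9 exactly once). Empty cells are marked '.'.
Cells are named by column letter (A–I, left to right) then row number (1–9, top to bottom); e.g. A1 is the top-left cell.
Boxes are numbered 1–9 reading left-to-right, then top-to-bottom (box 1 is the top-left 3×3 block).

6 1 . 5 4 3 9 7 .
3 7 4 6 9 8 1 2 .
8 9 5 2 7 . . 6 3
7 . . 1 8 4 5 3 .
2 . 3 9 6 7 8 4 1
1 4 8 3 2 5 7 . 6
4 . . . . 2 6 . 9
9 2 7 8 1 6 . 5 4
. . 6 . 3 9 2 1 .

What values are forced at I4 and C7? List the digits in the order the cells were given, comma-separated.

For I4:
  Row 4 already contains {1, 3, 4, 5, 7, 8}.
  Column I already contains {1, 3, 4, 6, 9}.
  Its 3×3 block (box 6) already contains {1, 3, 4, 5, 6, 7, 8}.
  The only value from 1–9 not eliminated is 2, so I4 = 2.
For C7:
  Row 7 already contains {2, 4, 6, 9}.
  Column C already contains {3, 4, 5, 6, 7, 8}.
  Its 3×3 block (box 7) already contains {2, 4, 6, 7, 9}.
  The only value from 1–9 not eliminated is 1, so C7 = 1.

2,1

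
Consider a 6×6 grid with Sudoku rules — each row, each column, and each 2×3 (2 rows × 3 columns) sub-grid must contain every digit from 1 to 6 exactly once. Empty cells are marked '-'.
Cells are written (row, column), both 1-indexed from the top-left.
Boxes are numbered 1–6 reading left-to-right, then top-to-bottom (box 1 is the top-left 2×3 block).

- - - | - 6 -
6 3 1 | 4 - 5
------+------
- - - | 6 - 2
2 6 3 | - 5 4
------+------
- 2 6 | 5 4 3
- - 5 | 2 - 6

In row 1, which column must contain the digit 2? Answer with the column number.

Consider where 2 can go in row 1.
(1,1) is out (column 1 already has a 2).
(1,2) is out (column 2 already has a 2).
(1,4) is out (column 4 already has a 2).
(1,6) is out (column 6 already has a 2).
So the only cell in row 1 that can hold 2 is (1,3).
That is column 3.

3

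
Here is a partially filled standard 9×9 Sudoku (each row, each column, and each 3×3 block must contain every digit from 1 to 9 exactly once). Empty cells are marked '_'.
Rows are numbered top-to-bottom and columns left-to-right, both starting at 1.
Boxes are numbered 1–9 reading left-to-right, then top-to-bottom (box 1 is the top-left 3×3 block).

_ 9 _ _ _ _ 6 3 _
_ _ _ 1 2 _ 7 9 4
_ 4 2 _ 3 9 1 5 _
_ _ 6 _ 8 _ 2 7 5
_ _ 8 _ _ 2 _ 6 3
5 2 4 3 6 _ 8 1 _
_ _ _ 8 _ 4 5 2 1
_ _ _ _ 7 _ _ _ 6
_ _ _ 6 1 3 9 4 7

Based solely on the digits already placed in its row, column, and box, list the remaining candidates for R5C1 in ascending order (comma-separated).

1,7,9

Row 5 already contains {2, 3, 6, 8}.
Column 1 already contains {5}.
Its 3×3 block (box 4) already contains {2, 4, 5, 6, 8}.
Removing those from 1–9 leaves {1, 7, 9} as the candidates for R5C1.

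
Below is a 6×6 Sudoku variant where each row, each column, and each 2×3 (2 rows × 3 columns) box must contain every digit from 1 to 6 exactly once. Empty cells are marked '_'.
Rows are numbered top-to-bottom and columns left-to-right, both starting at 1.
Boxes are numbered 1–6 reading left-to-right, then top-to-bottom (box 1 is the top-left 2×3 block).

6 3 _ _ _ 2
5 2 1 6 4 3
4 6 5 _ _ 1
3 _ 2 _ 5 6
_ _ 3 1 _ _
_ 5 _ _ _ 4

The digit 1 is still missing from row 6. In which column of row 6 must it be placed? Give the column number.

Consider where 1 can go in row 6.
r6c3 is out (column 3 already has a 1).
r6c4 is out (column 4 already has a 1).
r6c5 is out (box 6 already has a 1).
So the only cell in row 6 that can hold 1 is r6c1.
That is column 1.

1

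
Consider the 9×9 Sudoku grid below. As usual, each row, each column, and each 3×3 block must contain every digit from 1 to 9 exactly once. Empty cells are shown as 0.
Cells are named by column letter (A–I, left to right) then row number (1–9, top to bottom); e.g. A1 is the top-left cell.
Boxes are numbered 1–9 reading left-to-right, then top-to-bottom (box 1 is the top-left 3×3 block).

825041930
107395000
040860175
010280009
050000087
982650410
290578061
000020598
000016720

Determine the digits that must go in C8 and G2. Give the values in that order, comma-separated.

1,8

For C8:
  Consider where 1 can go in box 7.
  C7 is out (row 7 already has a 1). A8 is out (column A already has a 1). B8 is out (column B already has a 1). A9 is out (row 9 already has a 1). The remaining empty cells in box 7 are similarly blocked.
  So the only cell in box 7 that can hold 1 is C8.
  So C8 = 1.
For G2:
  Consider where 8 can go in row 2.
  B2 is out (column B already has a 8).
  H2 is out (column H already has a 8).
  I2 is out (column I already has a 8).
  So the only cell in row 2 that can hold 8 is G2.
  So G2 = 8.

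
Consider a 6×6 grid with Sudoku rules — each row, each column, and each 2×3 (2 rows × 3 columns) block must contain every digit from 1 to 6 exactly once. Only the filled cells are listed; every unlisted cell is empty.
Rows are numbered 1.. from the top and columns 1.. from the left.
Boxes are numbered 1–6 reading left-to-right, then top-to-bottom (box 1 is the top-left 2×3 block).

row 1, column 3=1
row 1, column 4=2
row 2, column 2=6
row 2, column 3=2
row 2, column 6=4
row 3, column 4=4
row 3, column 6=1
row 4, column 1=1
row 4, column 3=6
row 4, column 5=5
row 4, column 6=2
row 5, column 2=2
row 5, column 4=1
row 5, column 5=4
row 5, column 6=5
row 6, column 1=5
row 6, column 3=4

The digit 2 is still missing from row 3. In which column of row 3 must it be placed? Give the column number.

1

Consider where 2 can go in row 3.
row 3, column 2 is out (column 2 already has a 2).
row 3, column 3 is out (column 3 already has a 2).
row 3, column 5 is out (box 4 already has a 2).
So the only cell in row 3 that can hold 2 is row 3, column 1.
That is column 1.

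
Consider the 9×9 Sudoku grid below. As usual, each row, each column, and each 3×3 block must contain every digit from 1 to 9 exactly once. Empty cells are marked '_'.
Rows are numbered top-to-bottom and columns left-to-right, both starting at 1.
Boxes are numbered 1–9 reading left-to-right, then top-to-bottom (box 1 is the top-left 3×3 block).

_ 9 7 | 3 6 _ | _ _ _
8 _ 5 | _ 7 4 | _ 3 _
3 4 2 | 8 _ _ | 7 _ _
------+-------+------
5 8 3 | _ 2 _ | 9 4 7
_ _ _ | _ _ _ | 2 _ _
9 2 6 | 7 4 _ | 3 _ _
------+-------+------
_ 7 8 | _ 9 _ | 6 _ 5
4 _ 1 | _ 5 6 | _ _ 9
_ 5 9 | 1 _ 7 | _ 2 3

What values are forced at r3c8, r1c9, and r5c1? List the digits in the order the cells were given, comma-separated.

9,4,7

For r3c8:
  Consider where 9 can go in box 3.
  r1c7 is out (row 1 already has a 9). r1c8 is out (row 1 already has a 9). r1c9 is out (row 1 already has a 9). r2c7 is out (column 7 already has a 9). The remaining empty cells in box 3 are similarly blocked.
  So the only cell in box 3 that can hold 9 is r3c8.
  So r3c8 = 9.
For r1c9:
  Consider where 4 can go in column 9.
  r2c9 is out (row 2 already has a 4).
  r3c9 is out (row 3 already has a 4).
  r5c9 is out (box 6 already has a 4).
  r6c9 is out (row 6 already has a 4).
  So the only cell in column 9 that can hold 4 is r1c9.
  So r1c9 = 4.
For r5c1:
  Consider where 7 can go in row 5.
  r5c2 is out (column 2 already has a 7). r5c3 is out (column 3 already has a 7). r5c4 is out (column 4 already has a 7). r5c5 is out (column 5 already has a 7). The remaining empty cells in row 5 are similarly blocked.
  So the only cell in row 5 that can hold 7 is r5c1.
  So r5c1 = 7.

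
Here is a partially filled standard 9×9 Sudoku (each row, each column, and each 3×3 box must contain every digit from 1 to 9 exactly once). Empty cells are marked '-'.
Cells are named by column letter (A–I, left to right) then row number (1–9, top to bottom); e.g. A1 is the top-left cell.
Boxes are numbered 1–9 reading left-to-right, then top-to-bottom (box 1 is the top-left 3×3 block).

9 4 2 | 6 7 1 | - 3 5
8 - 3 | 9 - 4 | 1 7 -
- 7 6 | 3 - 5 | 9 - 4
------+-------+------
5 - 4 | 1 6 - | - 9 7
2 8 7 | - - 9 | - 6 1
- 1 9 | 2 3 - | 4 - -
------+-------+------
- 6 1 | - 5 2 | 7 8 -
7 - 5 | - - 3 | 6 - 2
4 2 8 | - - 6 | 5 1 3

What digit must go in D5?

5

Cell D5 itself could take any of {4, 5} by direct elimination.
Consider where 5 can go in box 5.
F4 is out (row 4 already has a 5).
E5 is out (column E already has a 5).
F6 is out (column F already has a 5).
So the only cell in box 5 that can hold 5 is D5.
Therefore D5 = 5.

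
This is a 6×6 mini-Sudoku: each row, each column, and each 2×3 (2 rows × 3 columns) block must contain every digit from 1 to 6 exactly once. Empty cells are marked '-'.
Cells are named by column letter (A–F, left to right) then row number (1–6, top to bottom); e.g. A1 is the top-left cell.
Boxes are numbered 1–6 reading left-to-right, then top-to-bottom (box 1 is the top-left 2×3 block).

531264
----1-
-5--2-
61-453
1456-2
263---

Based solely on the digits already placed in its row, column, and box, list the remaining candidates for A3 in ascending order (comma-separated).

3,4

Row 3 already contains {2, 5}.
Column A already contains {1, 2, 5, 6}.
Its 2×3 block (box 3) already contains {1, 5, 6}.
Removing those from 1–6 leaves {3, 4} as the candidates for A3.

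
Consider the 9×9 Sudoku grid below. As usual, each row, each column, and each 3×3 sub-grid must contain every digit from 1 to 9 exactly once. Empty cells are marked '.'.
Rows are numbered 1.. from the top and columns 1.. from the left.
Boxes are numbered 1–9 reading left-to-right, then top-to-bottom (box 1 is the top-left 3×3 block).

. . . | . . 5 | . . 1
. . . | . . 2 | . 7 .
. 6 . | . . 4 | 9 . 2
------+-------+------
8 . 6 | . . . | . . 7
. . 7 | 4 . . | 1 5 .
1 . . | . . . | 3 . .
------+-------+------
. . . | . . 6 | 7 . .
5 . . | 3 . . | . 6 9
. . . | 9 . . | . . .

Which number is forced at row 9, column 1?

Cell row 9, column 1 itself could take any of {2, 3, 4, 6, 7} by direct elimination.
Consider where 6 can go in box 7.
row 7, column 1 is out (row 7 already has a 6). row 7, column 2 is out (row 7 already has a 6). row 7, column 3 is out (row 7 already has a 6). row 8, column 2 is out (row 8 already has a 6). The remaining empty cells in box 7 are similarly blocked.
So the only cell in box 7 that can hold 6 is row 9, column 1.
Therefore row 9, column 1 = 6.

6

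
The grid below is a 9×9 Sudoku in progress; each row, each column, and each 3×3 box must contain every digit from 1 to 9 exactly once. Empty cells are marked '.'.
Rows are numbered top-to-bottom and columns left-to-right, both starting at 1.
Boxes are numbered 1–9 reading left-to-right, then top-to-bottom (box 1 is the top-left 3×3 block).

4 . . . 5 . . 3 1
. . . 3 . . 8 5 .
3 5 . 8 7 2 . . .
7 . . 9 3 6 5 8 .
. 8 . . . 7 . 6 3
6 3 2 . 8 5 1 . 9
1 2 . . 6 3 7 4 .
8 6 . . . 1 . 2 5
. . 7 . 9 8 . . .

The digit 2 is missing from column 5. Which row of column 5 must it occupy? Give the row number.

5

Consider where 2 can go in column 5.
R2C5 is out (box 2 already has a 2).
R8C5 is out (row 8 already has a 2).
So the only cell in column 5 that can hold 2 is R5C5.
That is row 5.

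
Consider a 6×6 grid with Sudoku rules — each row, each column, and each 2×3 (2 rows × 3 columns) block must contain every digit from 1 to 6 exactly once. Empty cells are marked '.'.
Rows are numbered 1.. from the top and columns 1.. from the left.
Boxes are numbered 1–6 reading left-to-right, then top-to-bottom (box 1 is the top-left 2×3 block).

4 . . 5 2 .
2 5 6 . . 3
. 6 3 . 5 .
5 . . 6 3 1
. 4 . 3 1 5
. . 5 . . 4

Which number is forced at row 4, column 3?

4

Cell row 4, column 3 itself could take any of {2, 4} by direct elimination.
Consider where 4 can go in row 4.
row 4, column 2 is out (column 2 already has a 4).
So the only cell in row 4 that can hold 4 is row 4, column 3.
Therefore row 4, column 3 = 4.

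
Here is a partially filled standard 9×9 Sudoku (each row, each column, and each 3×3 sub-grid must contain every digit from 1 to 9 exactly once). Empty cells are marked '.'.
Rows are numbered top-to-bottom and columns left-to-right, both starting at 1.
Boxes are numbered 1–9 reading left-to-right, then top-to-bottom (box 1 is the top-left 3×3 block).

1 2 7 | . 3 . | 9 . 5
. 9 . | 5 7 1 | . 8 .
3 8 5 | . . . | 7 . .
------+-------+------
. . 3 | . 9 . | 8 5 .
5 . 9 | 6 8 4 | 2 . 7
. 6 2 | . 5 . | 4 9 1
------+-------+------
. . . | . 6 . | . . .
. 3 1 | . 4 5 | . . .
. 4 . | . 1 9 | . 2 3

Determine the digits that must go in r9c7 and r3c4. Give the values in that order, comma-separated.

5,9

For r9c7:
  Consider where 5 can go in row 9.
  r9c1 is out (column 1 already has a 5).
  r9c3 is out (column 3 already has a 5).
  r9c4 is out (column 4 already has a 5).
  So the only cell in row 9 that can hold 5 is r9c7.
  So r9c7 = 5.
For r3c4:
  Consider where 9 can go in row 3.
  r3c5 is out (column 5 already has a 9).
  r3c6 is out (column 6 already has a 9).
  r3c8 is out (column 8 already has a 9).
  r3c9 is out (box 3 already has a 9).
  So the only cell in row 3 that can hold 9 is r3c4.
  So r3c4 = 9.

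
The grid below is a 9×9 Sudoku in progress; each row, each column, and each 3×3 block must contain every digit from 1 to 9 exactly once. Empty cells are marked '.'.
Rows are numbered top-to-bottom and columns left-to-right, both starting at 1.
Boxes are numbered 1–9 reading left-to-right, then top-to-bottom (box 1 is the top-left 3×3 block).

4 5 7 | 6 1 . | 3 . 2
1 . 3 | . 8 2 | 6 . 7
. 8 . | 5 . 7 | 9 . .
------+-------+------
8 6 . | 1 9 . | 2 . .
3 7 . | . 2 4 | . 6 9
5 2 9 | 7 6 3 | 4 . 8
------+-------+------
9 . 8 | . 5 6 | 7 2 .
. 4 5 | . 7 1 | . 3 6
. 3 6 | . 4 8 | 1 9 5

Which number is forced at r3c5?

Row 3 already contains {5, 7, 8, 9}.
Column 5 already contains {1, 2, 4, 5, 6, 7, 8, 9}.
Its 3×3 block (box 2) already contains {1, 2, 5, 6, 7, 8}.
The only value from 1–9 not eliminated is 3, so r3c5 = 3.

3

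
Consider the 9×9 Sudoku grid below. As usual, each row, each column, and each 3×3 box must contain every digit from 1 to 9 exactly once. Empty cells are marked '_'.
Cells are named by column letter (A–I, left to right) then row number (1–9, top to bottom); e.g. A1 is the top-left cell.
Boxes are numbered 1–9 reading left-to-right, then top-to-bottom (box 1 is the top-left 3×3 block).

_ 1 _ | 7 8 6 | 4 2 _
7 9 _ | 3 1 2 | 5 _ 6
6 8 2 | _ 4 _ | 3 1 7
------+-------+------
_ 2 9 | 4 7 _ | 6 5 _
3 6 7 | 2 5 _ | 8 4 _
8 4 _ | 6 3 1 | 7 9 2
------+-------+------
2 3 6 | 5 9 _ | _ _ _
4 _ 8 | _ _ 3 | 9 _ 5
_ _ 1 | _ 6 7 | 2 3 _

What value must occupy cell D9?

Row 9 already contains {1, 2, 3, 6, 7}.
Column D already contains {2, 3, 4, 5, 6, 7}.
Its 3×3 block (box 8) already contains {3, 5, 6, 7, 9}.
The only value from 1–9 not eliminated is 8, so D9 = 8.

8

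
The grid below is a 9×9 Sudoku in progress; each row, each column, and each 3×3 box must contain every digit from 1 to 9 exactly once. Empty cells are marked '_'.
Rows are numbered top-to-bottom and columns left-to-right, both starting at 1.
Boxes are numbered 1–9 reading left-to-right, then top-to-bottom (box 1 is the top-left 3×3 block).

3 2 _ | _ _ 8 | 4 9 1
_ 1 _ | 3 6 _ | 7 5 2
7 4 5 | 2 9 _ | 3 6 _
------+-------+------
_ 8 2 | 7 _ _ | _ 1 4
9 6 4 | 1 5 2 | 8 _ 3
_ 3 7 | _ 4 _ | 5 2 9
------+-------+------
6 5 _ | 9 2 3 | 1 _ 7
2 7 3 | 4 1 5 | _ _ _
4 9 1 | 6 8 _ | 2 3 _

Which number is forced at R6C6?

Row 6 already contains {2, 3, 4, 5, 7, 9}.
Column 6 already contains {2, 3, 5, 8}.
Its 3×3 block (box 5) already contains {1, 2, 4, 5, 7}.
The only value from 1–9 not eliminated is 6, so R6C6 = 6.

6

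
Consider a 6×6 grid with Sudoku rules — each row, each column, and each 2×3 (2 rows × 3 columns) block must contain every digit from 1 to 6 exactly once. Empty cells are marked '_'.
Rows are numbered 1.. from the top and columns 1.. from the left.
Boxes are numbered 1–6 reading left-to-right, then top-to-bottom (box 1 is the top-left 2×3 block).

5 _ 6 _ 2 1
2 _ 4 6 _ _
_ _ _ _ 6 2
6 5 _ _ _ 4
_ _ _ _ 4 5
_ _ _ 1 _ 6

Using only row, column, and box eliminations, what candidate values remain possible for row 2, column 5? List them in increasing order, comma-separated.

3,5

Row 2 already contains {2, 4, 6}.
Column 5 already contains {2, 4, 6}.
Its 2×3 block (box 2) already contains {1, 2, 6}.
Removing those from 1–6 leaves {3, 5} as the candidates for row 2, column 5.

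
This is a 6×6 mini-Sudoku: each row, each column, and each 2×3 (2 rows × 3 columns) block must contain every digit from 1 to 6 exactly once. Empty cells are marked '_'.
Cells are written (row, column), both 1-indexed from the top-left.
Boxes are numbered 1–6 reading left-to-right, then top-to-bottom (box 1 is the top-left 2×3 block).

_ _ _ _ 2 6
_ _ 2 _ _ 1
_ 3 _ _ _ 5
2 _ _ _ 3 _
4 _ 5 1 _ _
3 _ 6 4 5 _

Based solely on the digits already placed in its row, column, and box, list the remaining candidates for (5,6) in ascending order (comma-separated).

2,3

Row 5 already contains {1, 4, 5}.
Column 6 already contains {1, 5, 6}.
Its 2×3 block (box 6) already contains {1, 4, 5}.
Removing those from 1–6 leaves {2, 3} as the candidates for (5,6).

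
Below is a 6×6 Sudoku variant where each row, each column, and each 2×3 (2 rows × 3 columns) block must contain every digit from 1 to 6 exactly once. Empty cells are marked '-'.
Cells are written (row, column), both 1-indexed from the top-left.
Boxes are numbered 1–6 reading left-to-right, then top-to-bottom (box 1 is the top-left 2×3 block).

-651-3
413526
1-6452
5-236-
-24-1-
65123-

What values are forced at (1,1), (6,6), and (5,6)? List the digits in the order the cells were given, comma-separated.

2,4,5

For (1,1):
  Row 1 already contains {1, 3, 5, 6}.
  Column 1 already contains {1, 4, 5, 6}.
  Its 2×3 block (box 1) already contains {1, 3, 4, 5, 6}.
  The only value from 1–6 not eliminated is 2, so (1,1) = 2.
For (6,6):
  Row 6 already contains {1, 2, 3, 5, 6}.
  Column 6 already contains {2, 3, 6}.
  Its 2×3 block (box 6) already contains {1, 2, 3}.
  The only value from 1–6 not eliminated is 4, so (6,6) = 4.
For (5,6):
  Row 5 already contains {1, 2, 4}.
  Column 6 already contains {2, 3, 6}.
  Its 2×3 block (box 6) already contains {1, 2, 3}.
  The only value from 1–6 not eliminated is 5, so (5,6) = 5.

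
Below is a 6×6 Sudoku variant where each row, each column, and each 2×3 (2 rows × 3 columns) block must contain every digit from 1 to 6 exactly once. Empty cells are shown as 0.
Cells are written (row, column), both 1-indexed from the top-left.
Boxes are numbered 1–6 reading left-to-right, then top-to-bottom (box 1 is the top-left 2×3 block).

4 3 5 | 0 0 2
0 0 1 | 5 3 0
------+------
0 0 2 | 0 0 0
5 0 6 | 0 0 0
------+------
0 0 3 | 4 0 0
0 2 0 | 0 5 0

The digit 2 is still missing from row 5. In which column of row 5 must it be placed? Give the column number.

5

Consider where 2 can go in row 5.
(5,1) is out (box 5 already has a 2).
(5,2) is out (column 2 already has a 2).
(5,6) is out (column 6 already has a 2).
So the only cell in row 5 that can hold 2 is (5,5).
That is column 5.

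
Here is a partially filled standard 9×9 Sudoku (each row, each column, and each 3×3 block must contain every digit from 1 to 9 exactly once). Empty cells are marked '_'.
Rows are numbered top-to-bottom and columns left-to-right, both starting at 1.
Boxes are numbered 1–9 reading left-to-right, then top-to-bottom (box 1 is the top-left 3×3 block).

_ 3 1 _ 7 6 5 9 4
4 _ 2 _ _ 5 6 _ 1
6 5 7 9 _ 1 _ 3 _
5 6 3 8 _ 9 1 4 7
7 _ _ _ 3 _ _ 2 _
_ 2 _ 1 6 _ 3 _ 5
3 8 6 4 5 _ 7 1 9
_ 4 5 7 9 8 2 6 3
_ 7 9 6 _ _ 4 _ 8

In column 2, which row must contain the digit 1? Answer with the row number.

Consider where 1 can go in column 2.
r2c2 is out (row 2 already has a 1).
So the only cell in column 2 that can hold 1 is r5c2.
That is row 5.

5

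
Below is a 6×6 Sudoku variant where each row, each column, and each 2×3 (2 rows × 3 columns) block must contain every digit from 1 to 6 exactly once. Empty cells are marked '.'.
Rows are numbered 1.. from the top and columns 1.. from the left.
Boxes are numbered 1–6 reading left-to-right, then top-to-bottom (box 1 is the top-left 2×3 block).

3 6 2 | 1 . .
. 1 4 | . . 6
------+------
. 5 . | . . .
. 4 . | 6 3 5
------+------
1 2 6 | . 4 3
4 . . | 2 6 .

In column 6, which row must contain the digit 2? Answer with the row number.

3

Consider where 2 can go in column 6.
row 1, column 6 is out (row 1 already has a 2).
row 6, column 6 is out (row 6 already has a 2).
So the only cell in column 6 that can hold 2 is row 3, column 6.
That is row 3.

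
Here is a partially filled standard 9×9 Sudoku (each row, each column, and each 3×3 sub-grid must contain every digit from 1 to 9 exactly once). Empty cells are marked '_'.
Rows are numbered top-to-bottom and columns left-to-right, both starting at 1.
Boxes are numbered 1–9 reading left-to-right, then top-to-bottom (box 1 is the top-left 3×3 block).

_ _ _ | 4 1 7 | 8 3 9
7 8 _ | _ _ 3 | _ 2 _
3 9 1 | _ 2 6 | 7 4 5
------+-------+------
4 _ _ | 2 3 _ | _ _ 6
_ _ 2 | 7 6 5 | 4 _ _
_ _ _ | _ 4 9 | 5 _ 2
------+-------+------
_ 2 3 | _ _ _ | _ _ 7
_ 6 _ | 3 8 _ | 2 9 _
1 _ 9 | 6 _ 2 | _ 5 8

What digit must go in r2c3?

4

Cell r2c3 itself could take any of {4, 5, 6} by direct elimination.
Consider where 4 can go in row 2.
r2c4 is out (column 4 already has a 4).
r2c5 is out (column 5 already has a 4).
r2c7 is out (column 7 already has a 4).
r2c9 is out (box 3 already has a 4).
So the only cell in row 2 that can hold 4 is r2c3.
Therefore r2c3 = 4.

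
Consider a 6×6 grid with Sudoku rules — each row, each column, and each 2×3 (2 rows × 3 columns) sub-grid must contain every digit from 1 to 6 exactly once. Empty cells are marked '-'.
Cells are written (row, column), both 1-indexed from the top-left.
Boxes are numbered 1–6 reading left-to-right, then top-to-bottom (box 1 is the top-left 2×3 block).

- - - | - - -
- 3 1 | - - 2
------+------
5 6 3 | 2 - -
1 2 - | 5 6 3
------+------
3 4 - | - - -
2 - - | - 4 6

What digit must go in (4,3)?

Row 4 already contains {1, 2, 3, 5, 6}.
Column 3 already contains {1, 3}.
Its 2×3 block (box 3) already contains {1, 2, 3, 5, 6}.
The only value from 1–6 not eliminated is 4, so (4,3) = 4.

4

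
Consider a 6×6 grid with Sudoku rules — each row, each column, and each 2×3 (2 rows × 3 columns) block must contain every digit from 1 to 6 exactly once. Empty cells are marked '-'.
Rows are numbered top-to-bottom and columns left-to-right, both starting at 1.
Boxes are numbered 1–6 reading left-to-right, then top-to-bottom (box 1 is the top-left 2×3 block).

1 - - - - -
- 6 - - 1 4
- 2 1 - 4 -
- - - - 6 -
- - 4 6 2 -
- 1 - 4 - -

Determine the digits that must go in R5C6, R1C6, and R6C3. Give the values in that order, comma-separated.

1,6,6

For R5C6:
  Consider where 1 can go in row 5.
  R5C1 is out (column 1 already has a 1).
  R5C2 is out (column 2 already has a 1).
  So the only cell in row 5 that can hold 1 is R5C6.
  So R5C6 = 1.
For R1C6:
  Consider where 6 can go in box 2.
  R1C4 is out (column 4 already has a 6).
  R1C5 is out (column 5 already has a 6).
  R2C4 is out (row 2 already has a 6).
  So the only cell in box 2 that can hold 6 is R1C6.
  So R1C6 = 6.
For R6C3:
  Consider where 6 can go in column 3.
  R1C3 is out (box 1 already has a 6).
  R2C3 is out (row 2 already has a 6).
  R4C3 is out (row 4 already has a 6).
  So the only cell in column 3 that can hold 6 is R6C3.
  So R6C3 = 6.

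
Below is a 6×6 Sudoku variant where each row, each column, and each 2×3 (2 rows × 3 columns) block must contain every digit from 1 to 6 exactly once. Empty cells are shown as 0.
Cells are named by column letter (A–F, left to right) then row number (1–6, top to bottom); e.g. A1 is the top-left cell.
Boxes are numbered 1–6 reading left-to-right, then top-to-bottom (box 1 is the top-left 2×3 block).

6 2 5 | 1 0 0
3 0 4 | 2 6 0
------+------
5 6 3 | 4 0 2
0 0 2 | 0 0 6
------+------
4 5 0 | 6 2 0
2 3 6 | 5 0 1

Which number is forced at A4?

1

Row 4 already contains {2, 6}.
Column A already contains {2, 3, 4, 5, 6}.
Its 2×3 block (box 3) already contains {2, 3, 5, 6}.
The only value from 1–6 not eliminated is 1, so A4 = 1.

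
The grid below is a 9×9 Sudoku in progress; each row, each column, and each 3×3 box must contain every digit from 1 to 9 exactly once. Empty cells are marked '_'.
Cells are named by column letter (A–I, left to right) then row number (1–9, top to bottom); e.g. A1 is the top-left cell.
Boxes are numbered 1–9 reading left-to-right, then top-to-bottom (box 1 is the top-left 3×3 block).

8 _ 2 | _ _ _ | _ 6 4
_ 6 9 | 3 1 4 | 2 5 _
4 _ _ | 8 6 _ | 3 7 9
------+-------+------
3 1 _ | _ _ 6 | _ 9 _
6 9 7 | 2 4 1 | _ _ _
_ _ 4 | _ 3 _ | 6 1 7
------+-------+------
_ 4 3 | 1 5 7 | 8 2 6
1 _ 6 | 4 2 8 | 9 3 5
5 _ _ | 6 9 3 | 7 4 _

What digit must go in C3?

Cell C3 itself could take any of {1, 5} by direct elimination.
Consider where 1 can go in box 1.
B1 is out (column B already has a 1).
A2 is out (row 2 already has a 1).
B3 is out (column B already has a 1).
So the only cell in box 1 that can hold 1 is C3.
Therefore C3 = 1.

1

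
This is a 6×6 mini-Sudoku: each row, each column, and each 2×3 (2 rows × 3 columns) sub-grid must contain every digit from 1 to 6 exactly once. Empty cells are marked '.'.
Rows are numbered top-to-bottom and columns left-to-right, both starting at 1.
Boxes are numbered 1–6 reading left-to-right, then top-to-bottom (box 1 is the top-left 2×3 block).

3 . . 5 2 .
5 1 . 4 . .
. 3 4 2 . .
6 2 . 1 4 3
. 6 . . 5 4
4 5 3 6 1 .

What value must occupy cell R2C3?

Cell R2C3 itself could take any of {2, 6} by direct elimination.
Consider where 2 can go in row 2.
R2C5 is out (column 5 already has a 2).
R2C6 is out (box 2 already has a 2).
So the only cell in row 2 that can hold 2 is R2C3.
Therefore R2C3 = 2.

2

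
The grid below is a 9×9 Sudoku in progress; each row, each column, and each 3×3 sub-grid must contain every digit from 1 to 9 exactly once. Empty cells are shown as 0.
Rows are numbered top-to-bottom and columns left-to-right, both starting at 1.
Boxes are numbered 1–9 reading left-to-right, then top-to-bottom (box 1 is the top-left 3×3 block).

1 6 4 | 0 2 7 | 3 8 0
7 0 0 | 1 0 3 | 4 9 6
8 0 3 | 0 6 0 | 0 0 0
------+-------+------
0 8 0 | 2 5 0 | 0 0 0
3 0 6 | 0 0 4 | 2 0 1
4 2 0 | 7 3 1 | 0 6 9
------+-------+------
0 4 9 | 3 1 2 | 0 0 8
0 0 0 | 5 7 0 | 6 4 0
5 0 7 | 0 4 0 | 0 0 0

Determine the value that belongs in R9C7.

Cell R9C7 itself could take any of {1, 9} by direct elimination.
Consider where 9 can go in box 9.
R7C7 is out (row 7 already has a 9).
R7C8 is out (row 7 already has a 9).
R8C9 is out (column 9 already has a 9).
R9C8 is out (column 8 already has a 9).
R9C9 is out (column 9 already has a 9).
So the only cell in box 9 that can hold 9 is R9C7.
Therefore R9C7 = 9.

9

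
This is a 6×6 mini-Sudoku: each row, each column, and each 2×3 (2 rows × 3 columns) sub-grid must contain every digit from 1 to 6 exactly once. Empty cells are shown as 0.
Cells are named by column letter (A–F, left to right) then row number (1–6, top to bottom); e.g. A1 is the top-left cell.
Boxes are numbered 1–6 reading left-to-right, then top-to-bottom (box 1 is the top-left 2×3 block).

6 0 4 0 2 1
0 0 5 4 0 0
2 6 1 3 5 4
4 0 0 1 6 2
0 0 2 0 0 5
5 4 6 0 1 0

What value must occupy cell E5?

4

Cell E5 itself could take any of {3, 4} by direct elimination.
Consider where 4 can go in box 6.
D5 is out (column D already has a 4).
D6 is out (row 6 already has a 4).
F6 is out (row 6 already has a 4).
So the only cell in box 6 that can hold 4 is E5.
Therefore E5 = 4.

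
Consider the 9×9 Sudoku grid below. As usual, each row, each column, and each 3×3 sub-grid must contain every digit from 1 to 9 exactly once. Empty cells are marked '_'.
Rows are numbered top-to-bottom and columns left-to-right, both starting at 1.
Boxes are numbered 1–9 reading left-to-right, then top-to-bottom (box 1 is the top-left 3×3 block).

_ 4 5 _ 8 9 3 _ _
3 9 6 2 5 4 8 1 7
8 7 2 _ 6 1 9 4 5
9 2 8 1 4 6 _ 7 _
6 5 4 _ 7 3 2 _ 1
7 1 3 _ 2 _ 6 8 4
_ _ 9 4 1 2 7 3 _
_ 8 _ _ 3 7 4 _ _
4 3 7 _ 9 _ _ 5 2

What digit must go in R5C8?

Row 5 already contains {1, 2, 3, 4, 5, 6, 7}.
Column 8 already contains {1, 3, 4, 5, 7, 8}.
Its 3×3 block (box 6) already contains {1, 2, 4, 6, 7, 8}.
The only value from 1–9 not eliminated is 9, so R5C8 = 9.

9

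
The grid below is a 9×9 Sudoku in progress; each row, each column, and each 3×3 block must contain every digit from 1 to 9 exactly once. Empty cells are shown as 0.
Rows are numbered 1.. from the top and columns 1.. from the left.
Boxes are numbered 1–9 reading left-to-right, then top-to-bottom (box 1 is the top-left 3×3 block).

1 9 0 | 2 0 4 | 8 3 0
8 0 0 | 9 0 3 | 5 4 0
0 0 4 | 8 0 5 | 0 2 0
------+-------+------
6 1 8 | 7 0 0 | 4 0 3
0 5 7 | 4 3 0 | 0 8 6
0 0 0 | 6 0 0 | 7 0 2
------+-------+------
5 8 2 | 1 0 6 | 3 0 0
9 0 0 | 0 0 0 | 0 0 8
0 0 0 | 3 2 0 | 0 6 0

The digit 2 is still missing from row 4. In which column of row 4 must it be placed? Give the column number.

6

Consider where 2 can go in row 4.
row 4, column 5 is out (column 5 already has a 2).
row 4, column 8 is out (column 8 already has a 2).
So the only cell in row 4 that can hold 2 is row 4, column 6.
That is column 6.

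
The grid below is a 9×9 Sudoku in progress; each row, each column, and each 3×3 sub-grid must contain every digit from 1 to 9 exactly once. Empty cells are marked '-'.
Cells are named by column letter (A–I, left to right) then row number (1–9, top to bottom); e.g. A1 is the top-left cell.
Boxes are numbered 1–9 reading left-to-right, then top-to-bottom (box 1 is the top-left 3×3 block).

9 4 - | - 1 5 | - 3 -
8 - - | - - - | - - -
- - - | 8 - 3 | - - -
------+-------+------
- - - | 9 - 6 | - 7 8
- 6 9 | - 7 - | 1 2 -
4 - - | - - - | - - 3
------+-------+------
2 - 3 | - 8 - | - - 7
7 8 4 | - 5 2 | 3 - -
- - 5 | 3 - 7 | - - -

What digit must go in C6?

Cell C6 itself could take any of {1, 2, 7, 8} by direct elimination.
Consider where 8 can go in column C.
C1 is out (box 1 already has a 8).
C2 is out (row 2 already has a 8).
C3 is out (row 3 already has a 8).
C4 is out (row 4 already has a 8).
So the only cell in column C that can hold 8 is C6.
Therefore C6 = 8.

8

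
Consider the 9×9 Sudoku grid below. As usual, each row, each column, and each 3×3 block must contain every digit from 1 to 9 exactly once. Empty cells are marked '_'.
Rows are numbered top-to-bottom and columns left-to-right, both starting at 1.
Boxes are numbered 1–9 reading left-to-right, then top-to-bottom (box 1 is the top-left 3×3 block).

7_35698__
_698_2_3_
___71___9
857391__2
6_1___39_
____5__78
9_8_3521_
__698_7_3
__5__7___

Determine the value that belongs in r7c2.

Cell r7c2 itself could take any of {4, 7} by direct elimination.
Consider where 7 can go in box 7.
r8c1 is out (row 8 already has a 7).
r8c2 is out (row 8 already has a 7).
r9c1 is out (row 9 already has a 7).
r9c2 is out (row 9 already has a 7).
So the only cell in box 7 that can hold 7 is r7c2.
Therefore r7c2 = 7.

7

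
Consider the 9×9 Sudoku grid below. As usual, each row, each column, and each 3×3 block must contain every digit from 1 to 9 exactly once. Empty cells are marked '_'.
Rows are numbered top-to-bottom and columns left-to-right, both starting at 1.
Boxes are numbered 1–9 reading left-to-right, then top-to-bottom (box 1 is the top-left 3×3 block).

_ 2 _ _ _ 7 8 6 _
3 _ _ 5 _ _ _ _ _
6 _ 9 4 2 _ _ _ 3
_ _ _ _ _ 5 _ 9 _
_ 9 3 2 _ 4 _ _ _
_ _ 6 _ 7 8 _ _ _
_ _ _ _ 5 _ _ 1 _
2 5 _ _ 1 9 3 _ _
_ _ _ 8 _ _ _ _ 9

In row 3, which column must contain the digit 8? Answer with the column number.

Consider where 8 can go in row 3.
r3c6 is out (column 6 already has a 8).
r3c7 is out (column 7 already has a 8).
r3c8 is out (box 3 already has a 8).
So the only cell in row 3 that can hold 8 is r3c2.
That is column 2.

2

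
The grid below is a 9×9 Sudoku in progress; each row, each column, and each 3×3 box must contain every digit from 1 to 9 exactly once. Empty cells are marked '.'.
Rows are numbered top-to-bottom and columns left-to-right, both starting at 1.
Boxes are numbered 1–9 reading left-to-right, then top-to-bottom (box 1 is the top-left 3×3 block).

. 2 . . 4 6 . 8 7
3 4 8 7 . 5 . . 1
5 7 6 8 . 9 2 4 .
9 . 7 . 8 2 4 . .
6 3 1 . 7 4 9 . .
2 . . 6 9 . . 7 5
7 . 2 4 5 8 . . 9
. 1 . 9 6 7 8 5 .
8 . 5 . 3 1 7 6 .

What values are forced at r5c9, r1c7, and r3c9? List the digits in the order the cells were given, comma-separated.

For r5c9:
  Consider where 8 can go in row 5.
  r5c4 is out (column 4 already has a 8).
  r5c8 is out (column 8 already has a 8).
  So the only cell in row 5 that can hold 8 is r5c9.
  So r5c9 = 8.
For r1c7:
  Consider where 5 can go in box 3.
  r2c7 is out (row 2 already has a 5).
  r2c8 is out (row 2 already has a 5).
  r3c9 is out (row 3 already has a 5).
  So the only cell in box 3 that can hold 5 is r1c7.
  So r1c7 = 5.
For r3c9:
  Row 3 already contains {2, 4, 5, 6, 7, 8, 9}.
  Column 9 already contains {1, 5, 7, 9}.
  Its 3×3 block (box 3) already contains {1, 2, 4, 7, 8}.
  The only value from 1–9 not eliminated is 3, so r3c9 = 3.

8,5,3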